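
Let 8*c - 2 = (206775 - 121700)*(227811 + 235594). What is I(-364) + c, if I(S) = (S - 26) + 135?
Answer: 39424178337/8 ≈ 4.9280e+9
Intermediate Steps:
c = 39424180377/8 (c = ¼ + ((206775 - 121700)*(227811 + 235594))/8 = ¼ + (85075*463405)/8 = ¼ + (⅛)*39424180375 = ¼ + 39424180375/8 = 39424180377/8 ≈ 4.9280e+9)
I(S) = 109 + S (I(S) = (-26 + S) + 135 = 109 + S)
I(-364) + c = (109 - 364) + 39424180377/8 = -255 + 39424180377/8 = 39424178337/8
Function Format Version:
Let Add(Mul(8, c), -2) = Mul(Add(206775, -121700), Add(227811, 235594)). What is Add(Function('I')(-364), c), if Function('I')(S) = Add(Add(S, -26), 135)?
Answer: Rational(39424178337, 8) ≈ 4.9280e+9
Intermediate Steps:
c = Rational(39424180377, 8) (c = Add(Rational(1, 4), Mul(Rational(1, 8), Mul(Add(206775, -121700), Add(227811, 235594)))) = Add(Rational(1, 4), Mul(Rational(1, 8), Mul(85075, 463405))) = Add(Rational(1, 4), Mul(Rational(1, 8), 39424180375)) = Add(Rational(1, 4), Rational(39424180375, 8)) = Rational(39424180377, 8) ≈ 4.9280e+9)
Function('I')(S) = Add(109, S) (Function('I')(S) = Add(Add(-26, S), 135) = Add(109, S))
Add(Function('I')(-364), c) = Add(Add(109, -364), Rational(39424180377, 8)) = Add(-255, Rational(39424180377, 8)) = Rational(39424178337, 8)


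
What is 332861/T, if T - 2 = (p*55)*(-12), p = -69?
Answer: 332861/45542 ≈ 7.3089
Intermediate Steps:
T = 45542 (T = 2 - 69*55*(-12) = 2 - 3795*(-12) = 2 + 45540 = 45542)
332861/T = 332861/45542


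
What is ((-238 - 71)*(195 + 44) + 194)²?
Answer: 5425353649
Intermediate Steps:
((-238 - 71)*(195 + 44) + 194)² = (-309*239 + 194)² = (-73851 + 194)² = (-73657)² = 5425353649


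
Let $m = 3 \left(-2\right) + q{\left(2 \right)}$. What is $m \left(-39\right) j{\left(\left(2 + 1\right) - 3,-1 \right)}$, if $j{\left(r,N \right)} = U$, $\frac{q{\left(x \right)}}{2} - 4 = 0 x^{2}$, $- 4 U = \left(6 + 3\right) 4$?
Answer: $702$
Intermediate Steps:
$U = -9$ ($U = - \frac{\left(6 + 3\right) 4}{4} = - \frac{9 \cdot 4}{4} = \left(- \frac{1}{4}\right) 36 = -9$)
$q{\left(x \right)} = 8$ ($q{\left(x \right)} = 8 + 2 \cdot 0 x^{2} = 8 + 2 \cdot 0 = 8 + 0 = 8$)
$m = 2$ ($m = 3 \left(-2\right) + 8 = -6 + 8 = 2$)
$j{\left(r,N \right)} = -9$
$m \left(-39\right) j{\left(\left(2 + 1\right) - 3,-1 \right)} = 2 \left(-39\right) \left(-9\right) = \left(-78\right) \left(-9\right) = 702$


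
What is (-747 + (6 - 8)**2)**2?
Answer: 552049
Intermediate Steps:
(-747 + (6 - 8)**2)**2 = (-747 + (-2)**2)**2 = (-747 + 4)**2 = (-743)**2 = 552049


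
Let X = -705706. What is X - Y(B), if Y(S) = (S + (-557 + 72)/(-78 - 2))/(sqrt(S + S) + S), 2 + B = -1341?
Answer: -15186814511/21520 - 21391*I*sqrt(2686)/28901360 ≈ -7.0571e+5 - 0.038359*I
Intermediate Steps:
B = -1343 (B = -2 - 1341 = -1343)
Y(S) = (97/16 + S)/(S + sqrt(2)*sqrt(S)) (Y(S) = (S - 485/(-80))/(sqrt(2*S) + S) = (S - 485*(-1/80))/(sqrt(2)*sqrt(S) + S) = (S + 97/16)/(S + sqrt(2)*sqrt(S)) = (97/16 + S)/(S + sqrt(2)*sqrt(S)))
X - Y(B) = -705706 - (97/16 - 1343)/(-1343 + sqrt(2)*sqrt(-1343)) = -705706 - (-21391)/((-1343 + sqrt(2)*(I*sqrt(1343)))*16) = -705706 - (-21391)/((-1343 + I*sqrt(2686))*16) = -705706 - (-21391)/(16*(-1343 + I*sqrt(2686))) = -705706 + 21391/(16*(-1343 + I*sqrt(2686)))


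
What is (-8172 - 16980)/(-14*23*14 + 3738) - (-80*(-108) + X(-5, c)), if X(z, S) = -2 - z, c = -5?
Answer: -3314979/385 ≈ -8610.3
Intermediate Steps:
(-8172 - 16980)/(-14*23*14 + 3738) - (-80*(-108) + X(-5, c)) = (-8172 - 16980)/(-14*23*14 + 3738) - (-80*(-108) + (-2 - 1*(-5))) = -25152/(-322*14 + 3738) - (8640 + (-2 + 5)) = -25152/(-4508 + 3738) - (8640 + 3) = -25152/(-770) - 1*8643 = -25152*(-1/770) - 8643 = 12576/385 - 8643 = -3314979/385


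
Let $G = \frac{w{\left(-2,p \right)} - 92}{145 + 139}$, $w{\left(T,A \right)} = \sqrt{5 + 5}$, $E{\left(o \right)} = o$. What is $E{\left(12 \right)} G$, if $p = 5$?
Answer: $- \frac{276}{71} + \frac{3 \sqrt{10}}{71} \approx -3.7537$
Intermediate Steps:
$w{\left(T,A \right)} = \sqrt{10}$
$G = - \frac{23}{71} + \frac{\sqrt{10}}{284}$ ($G = \frac{\sqrt{10} - 92}{145 + 139} = \frac{-92 + \sqrt{10}}{284} = \left(-92 + \sqrt{10}\right) \frac{1}{284} = - \frac{23}{71} + \frac{\sqrt{10}}{284} \approx -0.31281$)
$E{\left(12 \right)} G = 12 \left(- \frac{23}{71} + \frac{\sqrt{10}}{284}\right) = - \frac{276}{71} + \frac{3 \sqrt{10}}{71}$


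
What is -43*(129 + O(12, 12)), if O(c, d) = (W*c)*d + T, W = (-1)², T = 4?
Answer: -11911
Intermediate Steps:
W = 1
O(c, d) = 4 + c*d (O(c, d) = (1*c)*d + 4 = c*d + 4 = 4 + c*d)
-43*(129 + O(12, 12)) = -43*(129 + (4 + 12*12)) = -43*(129 + (4 + 144)) = -43*(129 + 148) = -43*277 = -11911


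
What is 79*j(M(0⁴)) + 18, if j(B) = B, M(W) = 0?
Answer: 18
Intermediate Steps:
79*j(M(0⁴)) + 18 = 79*0 + 18 = 0 + 18 = 18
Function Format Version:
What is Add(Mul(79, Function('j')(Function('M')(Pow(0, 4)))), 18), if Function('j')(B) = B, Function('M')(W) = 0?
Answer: 18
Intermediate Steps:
Add(Mul(79, Function('j')(Function('M')(Pow(0, 4)))), 18) = Add(Mul(79, 0), 18) = Add(0, 18) = 18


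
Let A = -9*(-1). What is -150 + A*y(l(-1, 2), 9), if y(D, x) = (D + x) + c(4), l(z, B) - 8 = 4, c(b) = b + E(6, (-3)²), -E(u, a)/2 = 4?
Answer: 3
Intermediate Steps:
E(u, a) = -8 (E(u, a) = -2*4 = -8)
c(b) = -8 + b (c(b) = b - 8 = -8 + b)
l(z, B) = 12 (l(z, B) = 8 + 4 = 12)
y(D, x) = -4 + D + x (y(D, x) = (D + x) + (-8 + 4) = (D + x) - 4 = -4 + D + x)
A = 9
-150 + A*y(l(-1, 2), 9) = -150 + 9*(-4 + 12 + 9) = -150 + 9*17 = -150 + 153 = 3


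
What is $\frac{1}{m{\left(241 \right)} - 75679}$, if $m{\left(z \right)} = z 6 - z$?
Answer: $- \frac{1}{74474} \approx -1.3428 \cdot 10^{-5}$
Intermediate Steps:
$m{\left(z \right)} = 5 z$ ($m{\left(z \right)} = 6 z - z = 5 z$)
$\frac{1}{m{\left(241 \right)} - 75679} = \frac{1}{5 \cdot 241 - 75679} = \frac{1}{1205 - 75679} = \frac{1}{-74474} = - \frac{1}{74474}$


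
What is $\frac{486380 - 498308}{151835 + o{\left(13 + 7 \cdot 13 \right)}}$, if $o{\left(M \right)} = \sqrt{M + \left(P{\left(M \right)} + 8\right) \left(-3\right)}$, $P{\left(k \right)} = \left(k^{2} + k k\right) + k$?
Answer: $- \frac{1811087880}{23053932353} + \frac{23856 i \sqrt{16282}}{23053932353} \approx -0.078559 + 0.00013204 i$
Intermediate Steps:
$P{\left(k \right)} = k + 2 k^{2}$ ($P{\left(k \right)} = \left(k^{2} + k^{2}\right) + k = 2 k^{2} + k = k + 2 k^{2}$)
$o{\left(M \right)} = \sqrt{-24 + M - 3 M \left(1 + 2 M\right)}$ ($o{\left(M \right)} = \sqrt{M + \left(M \left(1 + 2 M\right) + 8\right) \left(-3\right)} = \sqrt{M + \left(8 + M \left(1 + 2 M\right)\right) \left(-3\right)} = \sqrt{M - \left(24 + 3 M \left(1 + 2 M\right)\right)} = \sqrt{-24 + M - 3 M \left(1 + 2 M\right)}$)
$\frac{486380 - 498308}{151835 + o{\left(13 + 7 \cdot 13 \right)}} = \frac{486380 - 498308}{151835 + \sqrt{-24 + \left(13 + 7 \cdot 13\right) - 3 \left(13 + 7 \cdot 13\right) \left(1 + 2 \left(13 + 7 \cdot 13\right)\right)}} = - \frac{11928}{151835 + \sqrt{-24 + \left(13 + 91\right) - 3 \left(13 + 91\right) \left(1 + 2 \left(13 + 91\right)\right)}} = - \frac{11928}{151835 + \sqrt{-24 + 104 - 312 \left(1 + 2 \cdot 104\right)}} = - \frac{11928}{151835 + \sqrt{-24 + 104 - 312 \left(1 + 208\right)}} = - \frac{11928}{151835 + \sqrt{-24 + 104 - 312 \cdot 209}} = - \frac{11928}{151835 + \sqrt{-24 + 104 - 65208}} = - \frac{11928}{151835 + \sqrt{-65128}} = - \frac{11928}{151835 + 2 i \sqrt{16282}}$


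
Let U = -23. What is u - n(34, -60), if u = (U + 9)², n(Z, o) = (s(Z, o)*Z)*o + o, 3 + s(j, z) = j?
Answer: 63496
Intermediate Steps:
s(j, z) = -3 + j
n(Z, o) = o + Z*o*(-3 + Z) (n(Z, o) = ((-3 + Z)*Z)*o + o = (Z*(-3 + Z))*o + o = Z*o*(-3 + Z) + o = o + Z*o*(-3 + Z))
u = 196 (u = (-23 + 9)² = (-14)² = 196)
u - n(34, -60) = 196 - (-60)*(1 + 34*(-3 + 34)) = 196 - (-60)*(1 + 34*31) = 196 - (-60)*(1 + 1054) = 196 - (-60)*1055 = 196 - 1*(-63300) = 196 + 63300 = 63496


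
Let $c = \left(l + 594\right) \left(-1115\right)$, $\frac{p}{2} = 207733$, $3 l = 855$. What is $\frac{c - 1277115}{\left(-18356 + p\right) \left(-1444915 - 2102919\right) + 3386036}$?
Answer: $\frac{282150}{176109621713} \approx 1.6021 \cdot 10^{-6}$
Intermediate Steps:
$l = 285$ ($l = \frac{1}{3} \cdot 855 = 285$)
$p = 415466$ ($p = 2 \cdot 207733 = 415466$)
$c = -980085$ ($c = \left(285 + 594\right) \left(-1115\right) = 879 \left(-1115\right) = -980085$)
$\frac{c - 1277115}{\left(-18356 + p\right) \left(-1444915 - 2102919\right) + 3386036} = \frac{-980085 - 1277115}{\left(-18356 + 415466\right) \left(-1444915 - 2102919\right) + 3386036} = - \frac{2257200}{397110 \left(-3547834\right) + 3386036} = - \frac{2257200}{-1408880359740 + 3386036} = - \frac{2257200}{-1408876973704} = \left(-2257200\right) \left(- \frac{1}{1408876973704}\right) = \frac{282150}{176109621713}$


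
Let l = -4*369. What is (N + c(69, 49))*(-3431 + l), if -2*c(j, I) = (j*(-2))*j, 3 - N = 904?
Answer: -18941020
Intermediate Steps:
N = -901 (N = 3 - 1*904 = 3 - 904 = -901)
l = -1476
c(j, I) = j**2 (c(j, I) = -j*(-2)*j/2 = -(-2*j)*j/2 = -(-1)*j**2 = j**2)
(N + c(69, 49))*(-3431 + l) = (-901 + 69**2)*(-3431 - 1476) = (-901 + 4761)*(-4907) = 3860*(-4907) = -18941020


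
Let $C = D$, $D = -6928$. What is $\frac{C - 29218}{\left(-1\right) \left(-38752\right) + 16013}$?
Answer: $- \frac{36146}{54765} \approx -0.66002$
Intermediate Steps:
$C = -6928$
$\frac{C - 29218}{\left(-1\right) \left(-38752\right) + 16013} = \frac{-6928 - 29218}{\left(-1\right) \left(-38752\right) + 16013} = - \frac{36146}{38752 + 16013} = - \frac{36146}{54765}$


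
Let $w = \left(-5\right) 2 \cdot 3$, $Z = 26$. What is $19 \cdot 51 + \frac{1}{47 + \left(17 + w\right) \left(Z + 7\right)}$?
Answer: $\frac{370157}{382} \approx 969.0$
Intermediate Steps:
$w = -30$ ($w = \left(-10\right) 3 = -30$)
$19 \cdot 51 + \frac{1}{47 + \left(17 + w\right) \left(Z + 7\right)} = 19 \cdot 51 + \frac{1}{47 + \left(17 - 30\right) \left(26 + 7\right)} = 969 + \frac{1}{47 - 429} = 969 + \frac{1}{-382} = 969 - \frac{1}{382} = \frac{370157}{382}$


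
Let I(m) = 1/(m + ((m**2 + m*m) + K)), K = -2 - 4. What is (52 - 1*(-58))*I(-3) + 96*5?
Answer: 4430/9 ≈ 492.22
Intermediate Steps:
K = -6
I(m) = 1/(-6 + m + 2*m**2) (I(m) = 1/(m + ((m**2 + m*m) - 6)) = 1/(m + ((m**2 + m**2) - 6)) = 1/(m + (2*m**2 - 6)) = 1/(m + (-6 + 2*m**2)) = 1/(-6 + m + 2*m**2))
(52 - 1*(-58))*I(-3) + 96*5 = (52 - 1*(-58))/(-6 - 3 + 2*(-3)**2) + 96*5 = (52 + 58)/(-6 - 3 + 2*9) + 480 = 110/(-6 - 3 + 18) + 480 = 110/9 + 480 = 4430/9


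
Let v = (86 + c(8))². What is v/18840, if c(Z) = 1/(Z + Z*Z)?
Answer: 38353249/97666560 ≈ 0.39270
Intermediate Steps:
c(Z) = 1/(Z + Z²)
v = 38353249/5184 (v = (86 + 1/(8*(1 + 8)))² = (86 + (⅛)/9)² = (86 + (⅛)*(⅑))² = (86 + 1/72)² = (6193/72)² = 38353249/5184 ≈ 7398.4)
v/18840 = (38353249/5184)/18840 = (38353249/5184)*(1/18840) = 38353249/97666560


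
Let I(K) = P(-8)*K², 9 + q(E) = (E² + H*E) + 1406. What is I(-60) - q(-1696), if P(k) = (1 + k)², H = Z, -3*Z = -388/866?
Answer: -3508806463/1299 ≈ -2.7012e+6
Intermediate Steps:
Z = 194/1299 (Z = -(-388)/(3*866) = -⅓*(-194/433) = 194/1299 ≈ 0.14935)
H = 194/1299 ≈ 0.14935
q(E) = 1397 + E² + 194*E/1299 (q(E) = -9 + ((E² + 194*E/1299) + 1406) = -9 + (1406 + E² + 194*E/1299) = 1397 + E² + 194*E/1299)
I(K) = 49*K² (I(K) = (1 - 8)²*K² = (-7)²*K² = 49*K²)
I(-60) - q(-1696) = 49*(-60)² - (1397 + (-1696)² + (194/1299)*(-1696)) = 49*3600 - (1397 + 2876416 - 329024/1299) = 176400 - 1*3737950063/1299 = 176400 - 3737950063/1299 = -3508806463/1299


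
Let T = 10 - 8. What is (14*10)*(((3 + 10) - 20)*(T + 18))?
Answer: -19600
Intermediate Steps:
T = 2
(14*10)*(((3 + 10) - 20)*(T + 18)) = (14*10)*(((3 + 10) - 20)*(2 + 18)) = 140*((13 - 20)*20) = 140*(-7*20) = 140*(-140) = -19600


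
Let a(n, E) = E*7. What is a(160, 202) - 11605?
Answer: -10191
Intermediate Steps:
a(n, E) = 7*E
a(160, 202) - 11605 = 7*202 - 11605 = 1414 - 11605 = -10191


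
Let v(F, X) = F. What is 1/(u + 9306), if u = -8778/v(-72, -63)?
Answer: 12/113135 ≈ 0.00010607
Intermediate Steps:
u = 1463/12 (u = -8778/(-72) = -8778*(-1/72) = 1463/12 ≈ 121.92)
1/(u + 9306) = 1/(1463/12 + 9306) = 1/(113135/12) = 12/113135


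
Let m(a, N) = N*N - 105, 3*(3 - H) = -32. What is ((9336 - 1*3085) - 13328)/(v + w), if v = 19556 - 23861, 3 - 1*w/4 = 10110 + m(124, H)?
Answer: 63693/405541 ≈ 0.15706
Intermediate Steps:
H = 41/3 (H = 3 - ⅓*(-32) = 3 + 32/3 = 41/3 ≈ 13.667)
m(a, N) = -105 + N² (m(a, N) = N² - 105 = -105 + N²)
w = -366796/9 (w = 12 - 4*(10110 + (-105 + (41/3)²)) = 12 - 4*(10110 + (-105 + 1681/9)) = 12 - 4*(10110 + 736/9) = 12 - 4*91726/9 = 12 - 366904/9 = -366796/9 ≈ -40755.)
v = -4305
((9336 - 1*3085) - 13328)/(v + w) = ((9336 - 1*3085) - 13328)/(-4305 - 366796/9) = ((9336 - 3085) - 13328)/(-405541/9) = (6251 - 13328)*(-9/405541) = -7077*(-9/405541) = 63693/405541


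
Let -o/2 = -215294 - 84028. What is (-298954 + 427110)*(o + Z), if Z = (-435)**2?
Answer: 100970139564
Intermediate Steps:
o = 598644 (o = -2*(-215294 - 84028) = -2*(-299322) = 598644)
Z = 189225
(-298954 + 427110)*(o + Z) = (-298954 + 427110)*(598644 + 189225) = 128156*787869 = 100970139564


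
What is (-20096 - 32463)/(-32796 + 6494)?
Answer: 52559/26302 ≈ 1.9983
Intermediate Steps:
(-20096 - 32463)/(-32796 + 6494) = -52559/(-26302) = -52559*(-1/26302) = 52559/26302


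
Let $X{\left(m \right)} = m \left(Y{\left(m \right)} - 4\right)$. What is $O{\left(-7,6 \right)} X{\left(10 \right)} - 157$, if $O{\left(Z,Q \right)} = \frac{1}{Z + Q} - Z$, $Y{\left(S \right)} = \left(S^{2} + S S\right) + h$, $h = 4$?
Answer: $11843$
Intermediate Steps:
$Y{\left(S \right)} = 4 + 2 S^{2}$ ($Y{\left(S \right)} = \left(S^{2} + S S\right) + 4 = \left(S^{2} + S^{2}\right) + 4 = 2 S^{2} + 4 = 4 + 2 S^{2}$)
$X{\left(m \right)} = 2 m^{3}$ ($X{\left(m \right)} = m \left(\left(4 + 2 m^{2}\right) - 4\right) = m 2 m^{2} = 2 m^{3}$)
$O{\left(Z,Q \right)} = \frac{1}{Q + Z} - Z$
$O{\left(-7,6 \right)} X{\left(10 \right)} - 157 = \frac{1 - \left(-7\right)^{2} - 6 \left(-7\right)}{6 - 7} \cdot 2 \cdot 10^{3} - 157 = \frac{1 - 49 + 42}{-1} \cdot 2 \cdot 1000 - 157 = - (1 - 49 + 42) 2000 - 157 = \left(-1\right) \left(-6\right) 2000 - 157 = 6 \cdot 2000 - 157 = 12000 - 157 = 11843$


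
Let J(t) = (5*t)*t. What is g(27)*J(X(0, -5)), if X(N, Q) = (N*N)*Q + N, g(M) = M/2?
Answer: 0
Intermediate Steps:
g(M) = M/2 (g(M) = M*(1/2) = M/2)
X(N, Q) = N + Q*N**2 (X(N, Q) = N**2*Q + N = Q*N**2 + N = N + Q*N**2)
J(t) = 5*t**2
g(27)*J(X(0, -5)) = ((1/2)*27)*(5*(0*(1 + 0*(-5)))**2) = 27*(5*(0*(1 + 0))**2)/2 = 27*(5*(0*1)**2)/2 = 27*(5*0**2)/2 = 27*(5*0)/2 = (27/2)*0 = 0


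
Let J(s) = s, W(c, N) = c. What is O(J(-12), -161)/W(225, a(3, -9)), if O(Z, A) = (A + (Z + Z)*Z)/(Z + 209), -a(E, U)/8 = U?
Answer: 127/44325 ≈ 0.0028652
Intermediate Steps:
a(E, U) = -8*U
O(Z, A) = (A + 2*Z**2)/(209 + Z) (O(Z, A) = (A + (2*Z)*Z)/(209 + Z) = (A + 2*Z**2)/(209 + Z))
O(J(-12), -161)/W(225, a(3, -9)) = ((-161 + 2*(-12)**2)/(209 - 12))/225 = ((-161 + 2*144)/197)*(1/225) = ((-161 + 288)/197)*(1/225) = ((1/197)*127)*(1/225) = (127/197)*(1/225) = 127/44325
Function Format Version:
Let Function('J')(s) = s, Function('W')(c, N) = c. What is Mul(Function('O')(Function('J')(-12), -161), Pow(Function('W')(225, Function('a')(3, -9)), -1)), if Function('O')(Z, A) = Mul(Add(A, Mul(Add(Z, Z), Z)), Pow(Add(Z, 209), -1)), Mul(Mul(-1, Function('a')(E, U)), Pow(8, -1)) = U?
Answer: Rational(127, 44325) ≈ 0.0028652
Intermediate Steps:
Function('a')(E, U) = Mul(-8, U)
Function('O')(Z, A) = Mul(Pow(Add(209, Z), -1), Add(A, Mul(2, Pow(Z, 2)))) (Function('O')(Z, A) = Mul(Add(A, Mul(Mul(2, Z), Z)), Pow(Add(209, Z), -1)) = Mul(Add(A, Mul(2, Pow(Z, 2))), Pow(Add(209, Z), -1)) = Mul(Pow(Add(209, Z), -1), Add(A, Mul(2, Pow(Z, 2)))))
Mul(Function('O')(Function('J')(-12), -161), Pow(Function('W')(225, Function('a')(3, -9)), -1)) = Mul(Mul(Pow(Add(209, -12), -1), Add(-161, Mul(2, Pow(-12, 2)))), Pow(225, -1)) = Mul(Mul(Pow(197, -1), Add(-161, Mul(2, 144))), Rational(1, 225)) = Mul(Mul(Rational(1, 197), Add(-161, 288)), Rational(1, 225)) = Mul(Mul(Rational(1, 197), 127), Rational(1, 225)) = Mul(Rational(127, 197), Rational(1, 225)) = Rational(127, 44325)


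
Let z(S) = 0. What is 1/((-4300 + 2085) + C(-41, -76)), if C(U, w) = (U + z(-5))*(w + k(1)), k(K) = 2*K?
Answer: 1/819 ≈ 0.0012210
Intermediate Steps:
C(U, w) = U*(2 + w) (C(U, w) = (U + 0)*(w + 2*1) = U*(w + 2) = U*(2 + w))
1/((-4300 + 2085) + C(-41, -76)) = 1/((-4300 + 2085) - 41*(2 - 76)) = 1/(-2215 - 41*(-74)) = 1/(-2215 + 3034) = 1/819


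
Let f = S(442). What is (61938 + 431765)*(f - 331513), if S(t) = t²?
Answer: -67217169747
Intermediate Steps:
f = 195364 (f = 442² = 195364)
(61938 + 431765)*(f - 331513) = (61938 + 431765)*(195364 - 331513) = 493703*(-136149) = -67217169747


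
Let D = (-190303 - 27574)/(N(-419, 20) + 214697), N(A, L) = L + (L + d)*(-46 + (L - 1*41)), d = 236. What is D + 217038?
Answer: 42878894593/197565 ≈ 2.1704e+5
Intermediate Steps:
N(A, L) = L + (-87 + L)*(236 + L) (N(A, L) = L + (L + 236)*(-46 + (L - 1*41)) = L + (236 + L)*(-46 + (L - 41)) = L + (236 + L)*(-46 + (-41 + L)) = L + (236 + L)*(-87 + L) = L + (-87 + L)*(236 + L))
D = -217877/197565 (D = (-190303 - 27574)/((-20532 + 20² + 150*20) + 214697) = -217877/((-20532 + 400 + 3000) + 214697) = -217877/(-17132 + 214697) = -217877/197565 ≈ -1.1028)
D + 217038 = -217877/197565 + 217038 = 42878894593/197565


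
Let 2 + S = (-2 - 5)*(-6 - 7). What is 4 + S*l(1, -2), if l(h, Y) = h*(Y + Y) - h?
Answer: -441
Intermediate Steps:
l(h, Y) = -h + 2*Y*h (l(h, Y) = h*(2*Y) - h = 2*Y*h - h = -h + 2*Y*h)
S = 89 (S = -2 + (-2 - 5)*(-6 - 7) = -2 - 7*(-13) = -2 + 91 = 89)
4 + S*l(1, -2) = 4 + 89*(1*(-1 + 2*(-2))) = 4 + 89*(1*(-1 - 4)) = 4 + 89*(1*(-5)) = 4 + 89*(-5) = 4 - 445 = -441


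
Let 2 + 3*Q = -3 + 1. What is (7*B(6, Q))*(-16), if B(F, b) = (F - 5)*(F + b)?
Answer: -1568/3 ≈ -522.67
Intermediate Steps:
Q = -4/3 (Q = -⅔ + (-3 + 1)/3 = -⅔ + (⅓)*(-2) = -⅔ - ⅔ = -4/3 ≈ -1.3333)
B(F, b) = (-5 + F)*(F + b)
(7*B(6, Q))*(-16) = (7*(6² - 5*6 - 5*(-4/3) + 6*(-4/3)))*(-16) = (7*(36 - 30 + 20/3 - 8))*(-16) = (7*(14/3))*(-16) = (98/3)*(-16) = -1568/3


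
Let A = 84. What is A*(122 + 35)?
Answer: 13188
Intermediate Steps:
A*(122 + 35) = 84*(122 + 35) = 84*157 = 13188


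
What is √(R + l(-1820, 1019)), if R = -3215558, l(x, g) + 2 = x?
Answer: 2*I*√804345 ≈ 1793.7*I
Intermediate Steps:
l(x, g) = -2 + x
√(R + l(-1820, 1019)) = √(-3215558 + (-2 - 1820)) = √(-3215558 - 1822) = √(-3217380) = 2*I*√804345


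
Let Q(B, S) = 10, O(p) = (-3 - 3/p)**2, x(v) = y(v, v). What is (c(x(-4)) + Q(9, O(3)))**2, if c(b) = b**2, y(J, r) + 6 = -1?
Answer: 3481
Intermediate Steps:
y(J, r) = -7 (y(J, r) = -6 - 1 = -7)
x(v) = -7
(c(x(-4)) + Q(9, O(3)))**2 = ((-7)**2 + 10)**2 = (49 + 10)**2 = 59**2 = 3481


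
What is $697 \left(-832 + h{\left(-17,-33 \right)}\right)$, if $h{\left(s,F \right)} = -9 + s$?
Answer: $-598026$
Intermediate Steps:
$697 \left(-832 + h{\left(-17,-33 \right)}\right) = 697 \left(-832 - 26\right) = 697 \left(-858\right) = -598026$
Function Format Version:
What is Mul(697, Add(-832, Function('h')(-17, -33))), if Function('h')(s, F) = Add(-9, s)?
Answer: -598026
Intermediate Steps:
Mul(697, Add(-832, Function('h')(-17, -33))) = Mul(697, Add(-832, Add(-9, -17))) = Mul(697, Add(-832, -26)) = Mul(697, -858) = -598026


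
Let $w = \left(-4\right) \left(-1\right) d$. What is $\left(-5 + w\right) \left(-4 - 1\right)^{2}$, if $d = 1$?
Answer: $-25$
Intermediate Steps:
$w = 4$ ($w = \left(-4\right) \left(-1\right) 1 = 4 \cdot 1 = 4$)
$\left(-5 + w\right) \left(-4 - 1\right)^{2} = \left(-5 + 4\right) \left(-4 - 1\right)^{2} = - \left(-5\right)^{2} = \left(-1\right) 25 = -25$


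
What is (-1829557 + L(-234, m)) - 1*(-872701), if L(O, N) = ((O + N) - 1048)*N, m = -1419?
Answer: 2875863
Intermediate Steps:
L(O, N) = N*(-1048 + N + O) (L(O, N) = ((N + O) - 1048)*N = (-1048 + N + O)*N = N*(-1048 + N + O))
(-1829557 + L(-234, m)) - 1*(-872701) = (-1829557 - 1419*(-1048 - 1419 - 234)) - 1*(-872701) = (-1829557 - 1419*(-2701)) + 872701 = (-1829557 + 3832719) + 872701 = 2003162 + 872701 = 2875863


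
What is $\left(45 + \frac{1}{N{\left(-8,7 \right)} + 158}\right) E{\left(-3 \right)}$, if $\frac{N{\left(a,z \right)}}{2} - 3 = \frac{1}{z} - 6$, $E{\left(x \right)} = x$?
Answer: $- \frac{143931}{1066} \approx -135.02$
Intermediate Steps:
$N{\left(a,z \right)} = -6 + \frac{2}{z}$ ($N{\left(a,z \right)} = 6 + 2 \left(\frac{1}{z} - 6\right) = 6 + 2 \left(-6 + \frac{1}{z}\right) = 6 - \left(12 - \frac{2}{z}\right) = -6 + \frac{2}{z}$)
$\left(45 + \frac{1}{N{\left(-8,7 \right)} + 158}\right) E{\left(-3 \right)} = \left(45 + \frac{1}{\left(-6 + \frac{2}{7}\right) + 158}\right) \left(-3\right) = \left(45 + \frac{1}{- \frac{40}{7} + 158}\right) \left(-3\right) = \left(45 + \frac{1}{\frac{1066}{7}}\right) \left(-3\right) = \left(45 + \frac{7}{1066}\right) \left(-3\right) = \frac{47977}{1066} \left(-3\right) = - \frac{143931}{1066}$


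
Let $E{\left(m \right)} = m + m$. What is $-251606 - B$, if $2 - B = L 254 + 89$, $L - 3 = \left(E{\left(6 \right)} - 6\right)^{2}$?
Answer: $-241613$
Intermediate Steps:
$E{\left(m \right)} = 2 m$
$L = 39$ ($L = 3 + \left(2 \cdot 6 - 6\right)^{2} = 3 + \left(12 - 6\right)^{2} = 3 + 6^{2} = 3 + 36 = 39$)
$B = -9993$ ($B = 2 - \left(39 \cdot 254 + 89\right) = 2 - \left(9906 + 89\right) = 2 - 9995 = -9993$)
$-251606 - B = -251606 - -9993 = -251606 + 9993 = -241613$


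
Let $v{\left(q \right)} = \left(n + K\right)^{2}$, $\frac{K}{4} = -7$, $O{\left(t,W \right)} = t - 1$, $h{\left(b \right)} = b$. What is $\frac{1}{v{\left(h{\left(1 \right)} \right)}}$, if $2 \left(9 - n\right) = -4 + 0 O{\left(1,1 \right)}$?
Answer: $\frac{1}{289} \approx 0.0034602$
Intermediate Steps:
$O{\left(t,W \right)} = -1 + t$
$K = -28$ ($K = 4 \left(-7\right) = -28$)
$n = 11$ ($n = 9 - \frac{-4 + 0 \left(-1 + 1\right)}{2} = 9 - \frac{-4 + 0 \cdot 0}{2} = 9 - \frac{-4 + 0}{2} = 9 - -2 = 9 + 2 = 11$)
$v{\left(q \right)} = 289$ ($v{\left(q \right)} = \left(11 - 28\right)^{2} = \left(-17\right)^{2} = 289$)
$\frac{1}{v{\left(h{\left(1 \right)} \right)}} = \frac{1}{289}$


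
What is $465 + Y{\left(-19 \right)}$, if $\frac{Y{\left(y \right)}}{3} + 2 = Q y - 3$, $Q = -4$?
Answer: $678$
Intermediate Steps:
$Y{\left(y \right)} = -15 - 12 y$ ($Y{\left(y \right)} = -6 + 3 \left(- 4 y - 3\right) = -6 + 3 \left(-3 - 4 y\right) = -6 - \left(9 + 12 y\right) = -15 - 12 y$)
$465 + Y{\left(-19 \right)} = 465 - -213 = 465 + \left(-15 + 228\right) = 465 + 213 = 678$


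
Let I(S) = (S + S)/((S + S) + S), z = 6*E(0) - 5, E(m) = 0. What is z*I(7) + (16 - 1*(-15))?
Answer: 83/3 ≈ 27.667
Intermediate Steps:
z = -5 (z = 6*0 - 5 = 0 - 5 = -5)
I(S) = ⅔ (I(S) = (2*S)/(2*S + S) = (2*S)/((3*S)) = (2*S)*(1/(3*S)) = ⅔)
z*I(7) + (16 - 1*(-15)) = -5*⅔ + (16 - 1*(-15)) = -10/3 + (16 + 15) = -10/3 + 31 = 83/3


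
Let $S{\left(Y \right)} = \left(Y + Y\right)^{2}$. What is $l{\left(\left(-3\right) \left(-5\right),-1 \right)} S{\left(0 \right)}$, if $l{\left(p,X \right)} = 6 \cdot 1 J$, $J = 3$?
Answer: $0$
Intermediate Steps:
$S{\left(Y \right)} = 4 Y^{2}$ ($S{\left(Y \right)} = \left(2 Y\right)^{2} = 4 Y^{2}$)
$l{\left(p,X \right)} = 18$ ($l{\left(p,X \right)} = 6 \cdot 1 \cdot 3 = 6 \cdot 3 = 18$)
$l{\left(\left(-3\right) \left(-5\right),-1 \right)} S{\left(0 \right)} = 18 \cdot 4 \cdot 0^{2} = 18 \cdot 4 \cdot 0 = 18 \cdot 0 = 0$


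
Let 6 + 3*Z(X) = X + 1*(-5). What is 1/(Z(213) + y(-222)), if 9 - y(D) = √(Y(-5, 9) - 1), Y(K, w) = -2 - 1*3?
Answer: 687/52495 + 9*I*√6/52495 ≈ 0.013087 + 0.00041995*I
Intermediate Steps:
Y(K, w) = -5 (Y(K, w) = -2 - 3 = -5)
Z(X) = -11/3 + X/3 (Z(X) = -2 + (X + 1*(-5))/3 = -2 + (X - 5)/3 = -2 + (-5 + X)/3 = -2 + (-5/3 + X/3) = -11/3 + X/3)
y(D) = 9 - I*√6 (y(D) = 9 - √(-5 - 1) = 9 - √(-6) = 9 - I*√6)
1/(Z(213) + y(-222)) = 1/((-11/3 + (⅓)*213) + (9 - I*√6)) = 1/((-11/3 + 71) + (9 - I*√6)) = 1/(202/3 + (9 - I*√6)) = 1/(229/3 - I*√6)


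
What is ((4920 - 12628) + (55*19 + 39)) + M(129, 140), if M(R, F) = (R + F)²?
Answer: 65737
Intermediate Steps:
M(R, F) = (F + R)²
((4920 - 12628) + (55*19 + 39)) + M(129, 140) = ((4920 - 12628) + (55*19 + 39)) + (140 + 129)² = (-7708 + (1045 + 39)) + 269² = (-7708 + 1084) + 72361 = -6624 + 72361 = 65737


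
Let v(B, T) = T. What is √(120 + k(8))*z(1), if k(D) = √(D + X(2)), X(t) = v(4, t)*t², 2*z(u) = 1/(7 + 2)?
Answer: √31/9 ≈ 0.61864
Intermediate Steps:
z(u) = 1/18 (z(u) = 1/(2*(7 + 2)) = (½)/9 = (½)*(⅑) = 1/18)
X(t) = t³ (X(t) = t*t² = t³)
k(D) = √(8 + D) (k(D) = √(D + 2³) = √(D + 8) = √(8 + D))
√(120 + k(8))*z(1) = √(120 + √(8 + 8))*(1/18) = √(120 + √16)*(1/18) = √(120 + 4)*(1/18) = √124*(1/18) = (2*√31)*(1/18) = √31/9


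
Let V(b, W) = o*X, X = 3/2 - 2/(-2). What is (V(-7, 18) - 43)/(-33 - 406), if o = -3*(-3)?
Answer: 41/878 ≈ 0.046697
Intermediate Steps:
o = 9
X = 5/2 (X = 3*(½) - 2*(-½) = 3/2 + 1 = 5/2 ≈ 2.5000)
V(b, W) = 45/2 (V(b, W) = 9*(5/2) = 45/2)
(V(-7, 18) - 43)/(-33 - 406) = (45/2 - 43)/(-33 - 406) = -41/2/(-439) = -41/2*(-1/439) = 41/878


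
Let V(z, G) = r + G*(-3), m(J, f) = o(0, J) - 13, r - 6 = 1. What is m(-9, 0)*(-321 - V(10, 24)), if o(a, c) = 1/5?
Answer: 16384/5 ≈ 3276.8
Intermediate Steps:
r = 7 (r = 6 + 1 = 7)
o(a, c) = ⅕
m(J, f) = -64/5 (m(J, f) = ⅕ - 13 = -64/5)
V(z, G) = 7 - 3*G (V(z, G) = 7 + G*(-3) = 7 - 3*G)
m(-9, 0)*(-321 - V(10, 24)) = -64*(-321 - (7 - 3*24))/5 = -64*(-321 - (7 - 72))/5 = -64*(-321 - 1*(-65))/5 = -64*(-321 + 65)/5 = -64/5*(-256) = 16384/5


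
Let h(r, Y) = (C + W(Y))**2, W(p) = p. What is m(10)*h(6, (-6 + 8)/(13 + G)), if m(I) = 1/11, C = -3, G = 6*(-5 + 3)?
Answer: 1/11 ≈ 0.090909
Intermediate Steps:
G = -12 (G = 6*(-2) = -12)
m(I) = 1/11
h(r, Y) = (-3 + Y)**2
m(10)*h(6, (-6 + 8)/(13 + G)) = (-3 + (-6 + 8)/(13 - 12))**2/11 = (-3 + 2/1)**2/11 = (-3 + 2*1)**2/11 = (-3 + 2)**2/11 = (1/11)*(-1)**2 = (1/11)*1 = 1/11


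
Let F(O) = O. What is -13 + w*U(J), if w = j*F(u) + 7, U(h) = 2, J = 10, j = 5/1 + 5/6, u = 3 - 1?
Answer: 73/3 ≈ 24.333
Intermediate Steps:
u = 2
j = 35/6 (j = 5*1 + 5*(⅙) = 5 + ⅚ = 35/6 ≈ 5.8333)
w = 56/3 (w = (35/6)*2 + 7 = 35/3 + 7 = 56/3 ≈ 18.667)
-13 + w*U(J) = -13 + (56/3)*2 = -13 + 112/3 = 73/3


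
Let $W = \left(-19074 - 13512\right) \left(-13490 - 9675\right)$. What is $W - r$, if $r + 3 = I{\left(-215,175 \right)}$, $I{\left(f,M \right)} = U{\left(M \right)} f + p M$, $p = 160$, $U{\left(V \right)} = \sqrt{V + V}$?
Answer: $754826693 + 1075 \sqrt{14} \approx 7.5483 \cdot 10^{8}$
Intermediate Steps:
$U{\left(V \right)} = \sqrt{2} \sqrt{V}$ ($U{\left(V \right)} = \sqrt{2 V} = \sqrt{2} \sqrt{V}$)
$I{\left(f,M \right)} = 160 M + f \sqrt{2} \sqrt{M}$ ($I{\left(f,M \right)} = \sqrt{2} \sqrt{M} f + 160 M = f \sqrt{2} \sqrt{M} + 160 M = 160 M + f \sqrt{2} \sqrt{M}$)
$r = 27997 - 1075 \sqrt{14}$ ($r = -3 + \left(160 \cdot 175 - 215 \sqrt{2} \sqrt{175}\right) = -3 + \left(28000 - 215 \sqrt{2} \cdot 5 \sqrt{7}\right) = -3 + \left(28000 - 1075 \sqrt{14}\right) = 27997 - 1075 \sqrt{14} \approx 23975.0$)
$W = 754854690$ ($W = \left(-32586\right) \left(-23165\right) = 754854690$)
$W - r = 754854690 - \left(27997 - 1075 \sqrt{14}\right) = 754826693 + 1075 \sqrt{14}$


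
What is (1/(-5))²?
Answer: 1/25 ≈ 0.040000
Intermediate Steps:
(1/(-5))² = (-⅕)² = 1/25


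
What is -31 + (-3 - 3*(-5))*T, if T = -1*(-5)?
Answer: 29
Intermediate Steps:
T = 5
-31 + (-3 - 3*(-5))*T = -31 + (-3 - 3*(-5))*5 = -31 + (-3 + 15)*5 = -31 + 12*5 = -31 + 60 = 29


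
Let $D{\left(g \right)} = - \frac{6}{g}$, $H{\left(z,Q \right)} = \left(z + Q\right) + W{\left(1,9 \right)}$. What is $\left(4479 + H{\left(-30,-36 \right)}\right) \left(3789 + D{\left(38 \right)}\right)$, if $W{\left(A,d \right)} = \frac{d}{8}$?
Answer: $\frac{635528061}{38} \approx 1.6724 \cdot 10^{7}$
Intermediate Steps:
$W{\left(A,d \right)} = \frac{d}{8}$ ($W{\left(A,d \right)} = d \frac{1}{8} = \frac{d}{8}$)
$H{\left(z,Q \right)} = \frac{9}{8} + Q + z$ ($H{\left(z,Q \right)} = \left(z + Q\right) + \frac{1}{8} \cdot 9 = \left(Q + z\right) + \frac{9}{8} = \frac{9}{8} + Q + z$)
$\left(4479 + H{\left(-30,-36 \right)}\right) \left(3789 + D{\left(38 \right)}\right) = \left(4479 - \frac{519}{8}\right) \left(3789 - \frac{6}{38}\right) = \left(4479 - \frac{519}{8}\right) \left(3789 - \frac{3}{19}\right) = \frac{35313 \left(3789 - \frac{3}{19}\right)}{8} = \frac{35313}{8} \cdot \frac{71988}{19} = \frac{635528061}{38}$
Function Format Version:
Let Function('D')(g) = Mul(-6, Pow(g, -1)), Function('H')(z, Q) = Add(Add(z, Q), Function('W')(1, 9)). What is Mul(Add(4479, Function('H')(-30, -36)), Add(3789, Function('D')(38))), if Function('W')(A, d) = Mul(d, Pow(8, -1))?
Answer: Rational(635528061, 38) ≈ 1.6724e+7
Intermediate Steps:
Function('W')(A, d) = Mul(Rational(1, 8), d) (Function('W')(A, d) = Mul(d, Rational(1, 8)) = Mul(Rational(1, 8), d))
Function('H')(z, Q) = Add(Rational(9, 8), Q, z) (Function('H')(z, Q) = Add(Add(z, Q), Mul(Rational(1, 8), 9)) = Add(Add(Q, z), Rational(9, 8)) = Add(Rational(9, 8), Q, z))
Mul(Add(4479, Function('H')(-30, -36)), Add(3789, Function('D')(38))) = Mul(Add(4479, Add(Rational(9, 8), -36, -30)), Add(3789, Mul(-6, Pow(38, -1)))) = Mul(Add(4479, Rational(-519, 8)), Add(3789, Mul(-6, Rational(1, 38)))) = Mul(Rational(35313, 8), Add(3789, Rational(-3, 19))) = Mul(Rational(35313, 8), Rational(71988, 19)) = Rational(635528061, 38)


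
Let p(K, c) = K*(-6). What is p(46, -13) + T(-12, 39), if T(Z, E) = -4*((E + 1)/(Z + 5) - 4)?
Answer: -1660/7 ≈ -237.14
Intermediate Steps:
p(K, c) = -6*K
T(Z, E) = 16 - 4*(1 + E)/(5 + Z) (T(Z, E) = -4*((1 + E)/(5 + Z) - 4) = -4*(-4 + (1 + E)/(5 + Z)) = 16 - 4*(1 + E)/(5 + Z))
p(46, -13) + T(-12, 39) = -6*46 + 4*(19 - 1*39 + 4*(-12))/(5 - 12) = -276 + 4*(19 - 39 - 48)/(-7) = -276 + 4*(-1/7)*(-68) = -276 + 272/7 = -1660/7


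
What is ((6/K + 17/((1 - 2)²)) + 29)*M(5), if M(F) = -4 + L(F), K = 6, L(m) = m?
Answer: 47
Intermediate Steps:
M(F) = -4 + F
((6/K + 17/((1 - 2)²)) + 29)*M(5) = ((6/6 + 17/((1 - 2)²)) + 29)*(-4 + 5) = ((6*(⅙) + 17/((-1)²)) + 29)*1 = ((1 + 17/1) + 29)*1 = ((1 + 17*1) + 29)*1 = ((1 + 17) + 29)*1 = (18 + 29)*1 = 47*1 = 47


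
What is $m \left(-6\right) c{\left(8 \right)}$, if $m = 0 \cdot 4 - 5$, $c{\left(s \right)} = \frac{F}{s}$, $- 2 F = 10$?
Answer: $- \frac{75}{4} \approx -18.75$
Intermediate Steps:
$F = -5$ ($F = \left(- \frac{1}{2}\right) 10 = -5$)
$c{\left(s \right)} = - \frac{5}{s}$
$m = -5$ ($m = 0 - 5 = -5$)
$m \left(-6\right) c{\left(8 \right)} = \left(-5\right) \left(-6\right) \left(- \frac{5}{8}\right) = 30 \left(\left(-5\right) \frac{1}{8}\right) = 30 \left(- \frac{5}{8}\right) = - \frac{75}{4}$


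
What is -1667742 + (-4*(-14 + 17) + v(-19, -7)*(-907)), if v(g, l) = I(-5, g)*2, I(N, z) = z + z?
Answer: -1598822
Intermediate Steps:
I(N, z) = 2*z
v(g, l) = 4*g (v(g, l) = (2*g)*2 = 4*g)
-1667742 + (-4*(-14 + 17) + v(-19, -7)*(-907)) = -1667742 + (-4*(-14 + 17) + (4*(-19))*(-907)) = -1667742 + (-4*3 - 76*(-907)) = -1667742 + (-12 + 68932) = -1667742 + 68920 = -1598822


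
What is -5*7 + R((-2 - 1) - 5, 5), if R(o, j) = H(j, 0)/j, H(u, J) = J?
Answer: -35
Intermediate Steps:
R(o, j) = 0 (R(o, j) = 0/j = 0)
-5*7 + R((-2 - 1) - 5, 5) = -5*7 + 0 = -35 + 0 = -35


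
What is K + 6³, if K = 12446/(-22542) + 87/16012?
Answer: 38883128333/180471252 ≈ 215.45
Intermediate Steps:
K = -98662099/180471252 (K = 12446*(-1/22542) + 87*(1/16012) = -6223/11271 + 87/16012 = -98662099/180471252 ≈ -0.54669)
K + 6³ = -98662099/180471252 + 6³ = -98662099/180471252 + 216 = 38883128333/180471252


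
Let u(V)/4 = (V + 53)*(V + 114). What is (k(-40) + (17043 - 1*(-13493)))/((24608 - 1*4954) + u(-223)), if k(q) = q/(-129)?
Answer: 1969592/6048423 ≈ 0.32564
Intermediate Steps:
u(V) = 4*(53 + V)*(114 + V) (u(V) = 4*((V + 53)*(V + 114)) = 4*((53 + V)*(114 + V)) = 4*(53 + V)*(114 + V))
k(q) = -q/129 (k(q) = q*(-1/129) = -q/129)
(k(-40) + (17043 - 1*(-13493)))/((24608 - 1*4954) + u(-223)) = (-1/129*(-40) + (17043 - 1*(-13493)))/((24608 - 1*4954) + (24168 + 4*(-223)² + 668*(-223))) = (40/129 + (17043 + 13493))/((24608 - 4954) + (24168 + 4*49729 - 148964)) = (40/129 + 30536)/(19654 + (24168 + 198916 - 148964)) = 3939184/(129*(19654 + 74120)) = (3939184/129)/93774 = (3939184/129)*(1/93774) = 1969592/6048423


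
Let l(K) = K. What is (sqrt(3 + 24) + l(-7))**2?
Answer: 76 - 42*sqrt(3) ≈ 3.2539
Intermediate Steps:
(sqrt(3 + 24) + l(-7))**2 = (sqrt(3 + 24) - 7)**2 = (sqrt(27) - 7)**2 = (3*sqrt(3) - 7)**2 = (-7 + 3*sqrt(3))**2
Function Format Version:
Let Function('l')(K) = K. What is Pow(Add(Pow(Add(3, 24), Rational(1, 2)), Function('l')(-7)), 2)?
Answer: Add(76, Mul(-42, Pow(3, Rational(1, 2)))) ≈ 3.2539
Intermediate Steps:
Pow(Add(Pow(Add(3, 24), Rational(1, 2)), Function('l')(-7)), 2) = Pow(Add(Pow(Add(3, 24), Rational(1, 2)), -7), 2) = Pow(Add(Pow(27, Rational(1, 2)), -7), 2) = Pow(Add(Mul(3, Pow(3, Rational(1, 2))), -7), 2) = Pow(Add(-7, Mul(3, Pow(3, Rational(1, 2)))), 2)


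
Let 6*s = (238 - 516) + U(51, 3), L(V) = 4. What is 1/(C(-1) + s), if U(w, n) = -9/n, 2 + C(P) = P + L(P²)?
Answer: -6/275 ≈ -0.021818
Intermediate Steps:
C(P) = 2 + P (C(P) = -2 + (P + 4) = -2 + (4 + P) = 2 + P)
s = -281/6 (s = ((238 - 516) - 9/3)/6 = (-278 - 9*⅓)/6 = (-278 - 3)/6 = (⅙)*(-281) = -281/6 ≈ -46.833)
1/(C(-1) + s) = 1/((2 - 1) - 281/6) = 1/(1 - 281/6) = 1/(-275/6) = -6/275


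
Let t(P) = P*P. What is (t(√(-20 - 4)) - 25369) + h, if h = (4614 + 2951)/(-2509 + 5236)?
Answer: -69239146/2727 ≈ -25390.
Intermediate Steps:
h = 7565/2727 ≈ 2.7741
t(P) = P²
(t(√(-20 - 4)) - 25369) + h = ((√(-20 - 4))² - 25369) + 7565/2727 = ((√(-24))² - 25369) + 7565/2727 = ((2*I*√6)² - 25369) + 7565/2727 = (-24 - 25369) + 7565/2727 = -25393 + 7565/2727 = -69239146/2727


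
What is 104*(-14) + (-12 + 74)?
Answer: -1394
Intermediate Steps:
104*(-14) + (-12 + 74) = -1456 + 62 = -1394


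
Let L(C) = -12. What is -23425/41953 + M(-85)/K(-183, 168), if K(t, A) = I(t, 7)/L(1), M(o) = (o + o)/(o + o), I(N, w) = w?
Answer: -667411/293671 ≈ -2.2726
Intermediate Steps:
M(o) = 1 (M(o) = (2*o)/((2*o)) = (2*o)*(1/(2*o)) = 1)
K(t, A) = -7/12 (K(t, A) = 7/(-12) = 7*(-1/12) = -7/12)
-23425/41953 + M(-85)/K(-183, 168) = -23425/41953 + 1/(-7/12) = -23425*1/41953 + 1*(-12/7) = -23425/41953 - 12/7 = -667411/293671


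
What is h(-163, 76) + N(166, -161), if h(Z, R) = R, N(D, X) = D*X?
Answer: -26650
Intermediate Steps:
h(-163, 76) + N(166, -161) = 76 + 166*(-161) = 76 - 26726 = -26650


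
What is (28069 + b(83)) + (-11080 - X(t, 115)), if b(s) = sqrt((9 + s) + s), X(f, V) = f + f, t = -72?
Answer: 17133 + 5*sqrt(7) ≈ 17146.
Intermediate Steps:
X(f, V) = 2*f
b(s) = sqrt(9 + 2*s)
(28069 + b(83)) + (-11080 - X(t, 115)) = (28069 + sqrt(9 + 2*83)) + (-11080 - 2*(-72)) = (28069 + sqrt(9 + 166)) + (-11080 - 1*(-144)) = (28069 + sqrt(175)) + (-11080 + 144) = (28069 + 5*sqrt(7)) - 10936 = 17133 + 5*sqrt(7)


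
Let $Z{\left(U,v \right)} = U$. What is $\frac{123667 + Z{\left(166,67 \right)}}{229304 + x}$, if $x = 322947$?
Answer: $\frac{123833}{552251} \approx 0.22423$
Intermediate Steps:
$\frac{123667 + Z{\left(166,67 \right)}}{229304 + x} = \frac{123667 + 166}{229304 + 322947} = \frac{123833}{552251}$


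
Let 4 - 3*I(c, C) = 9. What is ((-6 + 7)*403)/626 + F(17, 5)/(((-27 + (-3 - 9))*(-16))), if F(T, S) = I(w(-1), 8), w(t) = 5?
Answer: 375643/585936 ≈ 0.64110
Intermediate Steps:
I(c, C) = -5/3 (I(c, C) = 4/3 - 1/3*9 = 4/3 - 3 = -5/3)
F(T, S) = -5/3
((-6 + 7)*403)/626 + F(17, 5)/(((-27 + (-3 - 9))*(-16))) = ((-6 + 7)*403)/626 - 5*(-1/(16*(-27 + (-3 - 9))))/3 = (1*403)*(1/626) - 5*(-1/(16*(-27 - 12)))/3 = 403*(1/626) - 5/(3*((-39*(-16)))) = 403/626 - 5/3/624 = 403/626 - 5/3*1/624 = 403/626 - 5/1872 = 375643/585936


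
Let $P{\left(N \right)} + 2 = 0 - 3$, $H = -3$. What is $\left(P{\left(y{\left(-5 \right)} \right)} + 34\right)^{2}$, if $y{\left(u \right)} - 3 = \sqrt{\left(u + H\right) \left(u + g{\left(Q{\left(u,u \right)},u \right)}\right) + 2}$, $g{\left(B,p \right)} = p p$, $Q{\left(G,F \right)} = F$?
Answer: $841$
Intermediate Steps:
$g{\left(B,p \right)} = p^{2}$
$y{\left(u \right)} = 3 + \sqrt{2 + \left(-3 + u\right) \left(u + u^{2}\right)}$ ($y{\left(u \right)} = 3 + \sqrt{\left(u - 3\right) \left(u + u^{2}\right) + 2} = 3 + \sqrt{\left(-3 + u\right) \left(u + u^{2}\right) + 2} = 3 + \sqrt{2 + \left(-3 + u\right) \left(u + u^{2}\right)}$)
$P{\left(N \right)} = -5$ ($P{\left(N \right)} = -2 + \left(0 - 3\right) = -2 - 3 = -5$)
$\left(P{\left(y{\left(-5 \right)} \right)} + 34\right)^{2} = \left(-5 + 34\right)^{2} = 29^{2} = 841$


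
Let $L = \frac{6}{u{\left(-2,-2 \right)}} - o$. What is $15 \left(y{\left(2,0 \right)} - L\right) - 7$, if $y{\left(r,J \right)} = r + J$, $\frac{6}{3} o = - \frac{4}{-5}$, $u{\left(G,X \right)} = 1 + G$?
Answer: $119$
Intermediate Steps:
$o = \frac{2}{5}$ ($o = \frac{\left(-4\right) \frac{1}{-5}}{2} = \frac{\left(-4\right) \left(- \frac{1}{5}\right)}{2} = \frac{1}{2} \cdot \frac{4}{5} = \frac{2}{5} \approx 0.4$)
$y{\left(r,J \right)} = J + r$
$L = - \frac{32}{5}$ ($L = \frac{6}{1 - 2} - \frac{2}{5} = \frac{6}{-1} - \frac{2}{5} = 6 \left(-1\right) - \frac{2}{5} = -6 - \frac{2}{5} = - \frac{32}{5} \approx -6.4$)
$15 \left(y{\left(2,0 \right)} - L\right) - 7 = 15 \left(\left(0 + 2\right) - - \frac{32}{5}\right) - 7 = 15 \left(2 + \frac{32}{5}\right) - 7 = 15 \cdot \frac{42}{5} - 7 = 126 - 7 = 119$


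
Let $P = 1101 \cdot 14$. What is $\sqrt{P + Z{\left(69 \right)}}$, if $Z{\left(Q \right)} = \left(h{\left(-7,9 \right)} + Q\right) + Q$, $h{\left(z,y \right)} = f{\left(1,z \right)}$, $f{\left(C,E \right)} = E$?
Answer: $\sqrt{15545} \approx 124.68$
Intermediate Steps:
$h{\left(z,y \right)} = z$
$P = 15414$
$Z{\left(Q \right)} = -7 + 2 Q$ ($Z{\left(Q \right)} = \left(-7 + Q\right) + Q = -7 + 2 Q$)
$\sqrt{P + Z{\left(69 \right)}} = \sqrt{15414 + \left(-7 + 2 \cdot 69\right)} = \sqrt{15414 + \left(-7 + 138\right)} = \sqrt{15414 + 131} = \sqrt{15545}$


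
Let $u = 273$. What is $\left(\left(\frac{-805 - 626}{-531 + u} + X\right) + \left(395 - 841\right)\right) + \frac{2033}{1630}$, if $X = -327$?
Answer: $- \frac{26851698}{35045} \approx -766.21$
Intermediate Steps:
$\left(\left(\frac{-805 - 626}{-531 + u} + X\right) + \left(395 - 841\right)\right) + \frac{2033}{1630} = \left(\left(\frac{-805 - 626}{-531 + 273} - 327\right) + \left(395 - 841\right)\right) + \frac{2033}{1630} = \left(\left(- \frac{1431}{-258} - 327\right) - 446\right) + 2033 \cdot \frac{1}{1630} = \left(\left(\left(-1431\right) \left(- \frac{1}{258}\right) - 327\right) - 446\right) + \frac{2033}{1630} = \left(\left(\frac{477}{86} - 327\right) - 446\right) + \frac{2033}{1630} = \left(- \frac{27645}{86} - 446\right) + \frac{2033}{1630} = - \frac{66001}{86} + \frac{2033}{1630} = - \frac{26851698}{35045}$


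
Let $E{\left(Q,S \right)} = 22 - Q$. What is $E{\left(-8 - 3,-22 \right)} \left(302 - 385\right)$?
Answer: $-2739$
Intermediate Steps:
$E{\left(-8 - 3,-22 \right)} \left(302 - 385\right) = \left(22 - \left(-8 - 3\right)\right) \left(302 - 385\right) = \left(22 - -11\right) \left(-83\right) = \left(22 + 11\right) \left(-83\right) = 33 \left(-83\right) = -2739$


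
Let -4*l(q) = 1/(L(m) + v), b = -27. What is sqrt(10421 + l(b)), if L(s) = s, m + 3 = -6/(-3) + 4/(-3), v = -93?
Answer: sqrt(3409585322)/572 ≈ 102.08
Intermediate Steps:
m = -7/3 (m = -3 + (-6/(-3) + 4/(-3)) = -3 + (-6*(-1/3) + 4*(-1/3)) = -3 + (2 - 4/3) = -3 + 2/3 = -7/3 ≈ -2.3333)
l(q) = 3/1144 (l(q) = -1/(4*(-7/3 - 93)) = -1/(4*(-286/3)) = -1/4*(-3/286) = 3/1144)
sqrt(10421 + l(b)) = sqrt(10421 + 3/1144) = sqrt(11921627/1144) = sqrt(3409585322)/572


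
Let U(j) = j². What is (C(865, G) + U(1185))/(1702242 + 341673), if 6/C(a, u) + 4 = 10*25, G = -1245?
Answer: 57573226/83800515 ≈ 0.68703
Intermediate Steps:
C(a, u) = 1/41 (C(a, u) = 6/(-4 + 10*25) = 6/(-4 + 250) = 6/246 = 6*(1/246) = 1/41)
(C(865, G) + U(1185))/(1702242 + 341673) = (1/41 + 1185²)/(1702242 + 341673) = (1/41 + 1404225)/2043915 = (57573226/41)*(1/2043915) = 57573226/83800515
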